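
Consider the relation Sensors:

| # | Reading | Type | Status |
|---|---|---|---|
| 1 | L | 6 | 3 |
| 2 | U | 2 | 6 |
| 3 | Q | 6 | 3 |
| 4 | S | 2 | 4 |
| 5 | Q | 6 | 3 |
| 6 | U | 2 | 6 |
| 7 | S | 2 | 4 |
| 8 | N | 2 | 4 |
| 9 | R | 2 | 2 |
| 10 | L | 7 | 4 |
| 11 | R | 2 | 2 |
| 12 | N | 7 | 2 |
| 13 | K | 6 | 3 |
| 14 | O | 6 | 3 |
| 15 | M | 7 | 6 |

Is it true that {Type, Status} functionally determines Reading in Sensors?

No

(Type=6, Status=3): rows 1, 3, 5, 13, 14 → Reading takes values {L, Q, K, O} — violation
(Type=2, Status=6): rows 2, 6 → Reading = U, U ✓
(Type=2, Status=4): rows 4, 7, 8 → Reading takes values {S, N} — violation
(Type=2, Status=2): rows 9, 11 → Reading = R, R ✓
(Type=7, Status=4): row 10 → Reading = L ✓
(Type=7, Status=2): row 12 → Reading = N ✓
(Type=7, Status=6): row 15 → Reading = M ✓
Two rows agree on {Type, Status} but differ on Reading, so {Type, Status} → Reading does not hold.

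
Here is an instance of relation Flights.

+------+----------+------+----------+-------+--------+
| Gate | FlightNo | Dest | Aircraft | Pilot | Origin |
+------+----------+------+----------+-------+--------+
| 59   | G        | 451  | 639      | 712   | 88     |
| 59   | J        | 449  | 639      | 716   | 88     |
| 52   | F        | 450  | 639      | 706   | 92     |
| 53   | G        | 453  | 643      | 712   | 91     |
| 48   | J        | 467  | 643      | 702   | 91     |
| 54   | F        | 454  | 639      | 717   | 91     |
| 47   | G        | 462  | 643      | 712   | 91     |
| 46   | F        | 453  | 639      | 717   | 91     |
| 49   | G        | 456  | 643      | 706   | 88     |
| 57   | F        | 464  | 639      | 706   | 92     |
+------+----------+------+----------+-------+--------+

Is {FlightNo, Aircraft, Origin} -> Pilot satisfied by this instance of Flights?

(FlightNo=G, Aircraft=639, Origin=88): 1 row → Pilot = 712 ✓
(FlightNo=J, Aircraft=639, Origin=88): 1 row → Pilot = 716 ✓
(FlightNo=F, Aircraft=639, Origin=92): 2 rows → Pilot = 706, 706 ✓
(FlightNo=G, Aircraft=643, Origin=91): 2 rows → Pilot = 712, 712 ✓
(FlightNo=J, Aircraft=643, Origin=91): 1 row → Pilot = 702 ✓
(FlightNo=F, Aircraft=639, Origin=91): 2 rows → Pilot = 717, 717 ✓
(FlightNo=G, Aircraft=643, Origin=88): 1 row → Pilot = 706 ✓
Every {FlightNo, Aircraft, Origin} value is associated with a single Pilot value, so {FlightNo, Aircraft, Origin} -> Pilot holds.

Yes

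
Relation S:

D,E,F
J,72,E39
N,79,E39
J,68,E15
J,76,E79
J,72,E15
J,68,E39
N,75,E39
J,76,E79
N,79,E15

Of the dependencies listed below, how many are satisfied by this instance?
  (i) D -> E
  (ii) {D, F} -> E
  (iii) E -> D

(i) D -> E: D=J: 6 rows → E takes values {72, 68, 76} — violation; D=N: 3 rows → E takes values {79, 75} — violation — fails.
(ii) {D, F} -> E: (D=J, F=E39): 2 rows → E takes values {72, 68} — violation; (D=N, F=E39): 2 rows → E takes values {79, 75} — violation; (D=J, F=E15): 2 rows → E takes values {68, 72} — violation — fails.
(iii) E -> D: every LHS value maps to a single RHS value — holds.
1 of the 3 dependencies holds.

1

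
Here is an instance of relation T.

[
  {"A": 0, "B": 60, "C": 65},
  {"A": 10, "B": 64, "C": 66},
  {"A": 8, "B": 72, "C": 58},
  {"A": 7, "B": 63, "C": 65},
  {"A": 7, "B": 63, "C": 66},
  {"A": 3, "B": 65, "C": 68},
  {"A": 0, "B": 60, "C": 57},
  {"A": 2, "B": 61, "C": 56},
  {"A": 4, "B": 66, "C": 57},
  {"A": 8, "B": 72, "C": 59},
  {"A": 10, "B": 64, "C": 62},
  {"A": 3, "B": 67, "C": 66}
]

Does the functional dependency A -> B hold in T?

A=0: 2 rows → B = 60, 60 ✓
A=10: 2 rows → B = 64, 64 ✓
A=8: 2 rows → B = 72, 72 ✓
A=7: 2 rows → B = 63, 63 ✓
A=3: 2 rows → B takes values {65, 67} — violation
A=2: 1 row → B = 61 ✓
A=4: 1 row → B = 66 ✓
Two rows agree on A but differ on B, so A -> B does not hold.

No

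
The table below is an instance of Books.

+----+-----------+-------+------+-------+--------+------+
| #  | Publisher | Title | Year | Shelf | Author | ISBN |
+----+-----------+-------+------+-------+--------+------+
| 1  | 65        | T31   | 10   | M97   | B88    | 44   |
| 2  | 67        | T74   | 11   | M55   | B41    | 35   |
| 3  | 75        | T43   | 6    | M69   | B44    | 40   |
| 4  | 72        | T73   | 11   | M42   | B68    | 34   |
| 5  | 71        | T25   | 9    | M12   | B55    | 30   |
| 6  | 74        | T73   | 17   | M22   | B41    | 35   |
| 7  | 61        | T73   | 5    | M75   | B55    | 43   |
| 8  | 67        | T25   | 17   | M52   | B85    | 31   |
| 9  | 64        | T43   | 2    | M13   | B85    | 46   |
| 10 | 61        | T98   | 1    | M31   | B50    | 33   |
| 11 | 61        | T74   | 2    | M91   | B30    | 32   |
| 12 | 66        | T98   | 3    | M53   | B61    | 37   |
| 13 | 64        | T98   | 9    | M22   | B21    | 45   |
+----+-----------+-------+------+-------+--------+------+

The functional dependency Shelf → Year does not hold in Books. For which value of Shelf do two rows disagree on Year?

M22

Shelf=M97: row 1 → Year = 10 ✓
Shelf=M55: row 2 → Year = 11 ✓
Shelf=M69: row 3 → Year = 6 ✓
Shelf=M42: row 4 → Year = 11 ✓
Shelf=M12: row 5 → Year = 9 ✓
Shelf=M22: rows 6, 13 → Year takes values {17, 9} — violation
Shelf=M75: row 7 → Year = 5 ✓
Shelf=M52: row 8 → Year = 17 ✓
Shelf=M13: row 9 → Year = 2 ✓
Shelf=M31: row 10 → Year = 1 ✓
Shelf=M91: row 11 → Year = 2 ✓
Shelf=M53: row 12 → Year = 3 ✓
The only Shelf value with inconsistent Year is Shelf=M22.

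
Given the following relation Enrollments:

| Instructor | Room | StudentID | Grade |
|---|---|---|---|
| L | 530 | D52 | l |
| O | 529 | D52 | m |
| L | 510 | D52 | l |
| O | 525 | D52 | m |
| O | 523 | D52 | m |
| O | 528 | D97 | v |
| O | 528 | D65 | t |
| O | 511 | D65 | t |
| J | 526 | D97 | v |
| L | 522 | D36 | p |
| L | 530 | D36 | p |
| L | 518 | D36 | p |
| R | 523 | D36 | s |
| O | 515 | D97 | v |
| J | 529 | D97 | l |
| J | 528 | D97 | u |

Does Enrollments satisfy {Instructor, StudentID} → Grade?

No

(Instructor=L, StudentID=D52): 2 rows → Grade = l, l ✓
(Instructor=O, StudentID=D52): 3 rows → Grade = m, m, m ✓
(Instructor=O, StudentID=D97): 2 rows → Grade = v, v ✓
(Instructor=O, StudentID=D65): 2 rows → Grade = t, t ✓
(Instructor=J, StudentID=D97): 3 rows → Grade takes values {v, l, u} — violation
(Instructor=L, StudentID=D36): 3 rows → Grade = p, p, p ✓
(Instructor=R, StudentID=D36): 1 row → Grade = s ✓
Two rows agree on {Instructor, StudentID} but differ on Grade, so {Instructor, StudentID} → Grade does not hold.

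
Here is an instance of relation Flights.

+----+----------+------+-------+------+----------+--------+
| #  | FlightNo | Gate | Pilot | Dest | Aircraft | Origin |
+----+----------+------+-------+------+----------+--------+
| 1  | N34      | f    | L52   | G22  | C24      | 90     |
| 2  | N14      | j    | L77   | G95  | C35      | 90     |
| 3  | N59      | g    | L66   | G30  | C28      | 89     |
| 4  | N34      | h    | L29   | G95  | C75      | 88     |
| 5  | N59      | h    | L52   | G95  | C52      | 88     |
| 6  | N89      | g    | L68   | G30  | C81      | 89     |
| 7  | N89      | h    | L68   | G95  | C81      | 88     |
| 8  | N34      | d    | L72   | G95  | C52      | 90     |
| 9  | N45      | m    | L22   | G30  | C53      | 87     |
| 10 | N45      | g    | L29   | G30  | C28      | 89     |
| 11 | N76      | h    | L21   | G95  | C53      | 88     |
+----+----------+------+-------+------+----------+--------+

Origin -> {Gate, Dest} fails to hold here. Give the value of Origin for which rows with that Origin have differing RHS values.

90

Origin=90: rows 1, 2, 8 → {Gate,Dest} takes values {(f, G22), (j, G95), (d, G95)} — violation
Origin=89: rows 3, 6, 10 → {Gate,Dest} = (g, G30), (g, G30), (g, G30) ✓
Origin=88: rows 4, 5, 7, 11 → {Gate,Dest} = (h, G95), (h, G95), (h, G95), (h, G95) ✓
Origin=87: row 9 → {Gate,Dest} = (m, G30) ✓
The only Origin value with inconsistent RHS is Origin=90.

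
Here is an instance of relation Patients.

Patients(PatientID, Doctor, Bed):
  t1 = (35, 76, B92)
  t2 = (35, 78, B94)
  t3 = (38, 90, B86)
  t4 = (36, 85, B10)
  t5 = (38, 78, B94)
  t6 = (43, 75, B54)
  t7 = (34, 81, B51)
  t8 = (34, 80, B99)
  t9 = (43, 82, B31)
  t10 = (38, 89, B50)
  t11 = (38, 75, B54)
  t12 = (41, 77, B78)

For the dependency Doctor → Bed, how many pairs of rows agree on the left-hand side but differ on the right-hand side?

Doctor=78: all 2 rows agree on Bed — 0 pairs.
Doctor=75: all 2 rows agree on Bed — 0 pairs.

0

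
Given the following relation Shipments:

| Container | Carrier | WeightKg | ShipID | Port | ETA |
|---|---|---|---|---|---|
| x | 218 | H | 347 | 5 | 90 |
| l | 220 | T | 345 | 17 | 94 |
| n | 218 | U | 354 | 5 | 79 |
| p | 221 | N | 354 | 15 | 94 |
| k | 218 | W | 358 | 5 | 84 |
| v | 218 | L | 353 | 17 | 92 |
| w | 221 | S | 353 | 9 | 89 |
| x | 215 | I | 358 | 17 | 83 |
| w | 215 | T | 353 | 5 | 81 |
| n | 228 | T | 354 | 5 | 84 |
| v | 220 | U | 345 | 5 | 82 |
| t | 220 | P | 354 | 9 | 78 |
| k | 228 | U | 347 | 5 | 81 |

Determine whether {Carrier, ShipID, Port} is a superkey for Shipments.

Yes

All 13 rows have distinct {Carrier, ShipID, Port} values, so {Carrier, ShipID, Port} → (all attributes) holds and {Carrier, ShipID, Port} is a superkey.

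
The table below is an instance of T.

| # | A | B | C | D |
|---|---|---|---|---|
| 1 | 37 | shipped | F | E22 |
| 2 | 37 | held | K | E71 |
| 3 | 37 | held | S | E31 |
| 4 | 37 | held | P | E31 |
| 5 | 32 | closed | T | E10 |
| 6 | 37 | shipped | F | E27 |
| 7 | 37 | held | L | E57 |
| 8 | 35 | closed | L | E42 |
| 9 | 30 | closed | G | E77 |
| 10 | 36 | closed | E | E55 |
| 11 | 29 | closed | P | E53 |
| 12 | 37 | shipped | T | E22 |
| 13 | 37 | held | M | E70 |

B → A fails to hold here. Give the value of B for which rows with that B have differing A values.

closed

B=shipped: rows 1, 6, 12 → A = 37, 37, 37 ✓
B=held: rows 2, 3, 4, 7, 13 → A = 37, 37, 37, 37, 37 ✓
B=closed: rows 5, 8, 9, 10, 11 → A takes values {32, 35, 30, 36, 29} — violation
The only B value with inconsistent A is B=closed.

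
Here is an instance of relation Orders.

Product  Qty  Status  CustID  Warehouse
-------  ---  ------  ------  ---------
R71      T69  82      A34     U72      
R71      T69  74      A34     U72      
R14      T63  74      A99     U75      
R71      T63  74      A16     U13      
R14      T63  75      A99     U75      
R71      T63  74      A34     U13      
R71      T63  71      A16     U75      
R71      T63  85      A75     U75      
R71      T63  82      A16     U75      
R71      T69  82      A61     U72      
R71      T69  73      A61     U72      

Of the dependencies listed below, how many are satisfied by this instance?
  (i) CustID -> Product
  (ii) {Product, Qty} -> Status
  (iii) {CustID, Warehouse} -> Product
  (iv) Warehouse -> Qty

(i) CustID -> Product: every LHS value maps to a single RHS value — holds.
(ii) {Product, Qty} -> Status: (Product=R71, Qty=T69): 4 rows → Status takes values {82, 74, 73} — violation; (Product=R14, Qty=T63): 2 rows → Status takes values {74, 75} — violation; (Product=R71, Qty=T63): 5 rows → Status takes values {74, 71, 85, 82} — violation — fails.
(iii) {CustID, Warehouse} -> Product: every LHS value maps to a single RHS value — holds.
(iv) Warehouse -> Qty: every LHS value maps to a single RHS value — holds.
3 of the 4 dependencies hold.

3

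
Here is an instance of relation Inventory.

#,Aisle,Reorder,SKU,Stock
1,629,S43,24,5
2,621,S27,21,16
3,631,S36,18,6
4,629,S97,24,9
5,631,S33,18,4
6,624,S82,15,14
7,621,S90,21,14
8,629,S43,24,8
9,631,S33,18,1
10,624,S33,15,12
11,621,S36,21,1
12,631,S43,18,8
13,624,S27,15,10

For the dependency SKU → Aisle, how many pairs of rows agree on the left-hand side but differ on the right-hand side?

SKU=24: all 3 rows agree on Aisle — 0 pairs.
SKU=21: all 3 rows agree on Aisle — 0 pairs.
SKU=18: all 4 rows agree on Aisle — 0 pairs.
SKU=15: all 3 rows agree on Aisle — 0 pairs.

0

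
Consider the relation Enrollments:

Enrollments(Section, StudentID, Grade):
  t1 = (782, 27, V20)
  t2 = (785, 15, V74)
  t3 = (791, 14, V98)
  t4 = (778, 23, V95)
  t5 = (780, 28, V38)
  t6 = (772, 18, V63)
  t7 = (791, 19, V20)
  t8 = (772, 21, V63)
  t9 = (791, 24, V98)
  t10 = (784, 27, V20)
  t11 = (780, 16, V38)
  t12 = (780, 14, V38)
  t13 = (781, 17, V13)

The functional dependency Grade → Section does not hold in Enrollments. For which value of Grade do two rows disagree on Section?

V20

Grade=V20: rows 1, 7, 10 → Section takes values {782, 791, 784} — violation
Grade=V74: row 2 → Section = 785 ✓
Grade=V98: rows 3, 9 → Section = 791, 791 ✓
Grade=V95: row 4 → Section = 778 ✓
Grade=V38: rows 5, 11, 12 → Section = 780, 780, 780 ✓
Grade=V63: rows 6, 8 → Section = 772, 772 ✓
Grade=V13: row 13 → Section = 781 ✓
The only Grade value with inconsistent Section is Grade=V20.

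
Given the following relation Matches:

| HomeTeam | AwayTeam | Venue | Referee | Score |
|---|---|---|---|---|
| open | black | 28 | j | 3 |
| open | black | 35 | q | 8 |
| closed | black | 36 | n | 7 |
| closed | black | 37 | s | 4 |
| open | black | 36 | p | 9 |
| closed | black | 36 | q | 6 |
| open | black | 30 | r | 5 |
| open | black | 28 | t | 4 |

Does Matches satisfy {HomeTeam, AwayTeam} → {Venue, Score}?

No

(HomeTeam=open, AwayTeam=black): 5 rows → {Venue,Score} takes values {(28, 3), (35, 8), (36, 9), (30, 5), (28, 4)} — violation
(HomeTeam=closed, AwayTeam=black): 3 rows → {Venue,Score} takes values {(36, 7), (37, 4), (36, 6)} — violation
Two rows agree on {HomeTeam, AwayTeam} but differ on {Venue, Score}, so {HomeTeam, AwayTeam} → {Venue, Score} does not hold.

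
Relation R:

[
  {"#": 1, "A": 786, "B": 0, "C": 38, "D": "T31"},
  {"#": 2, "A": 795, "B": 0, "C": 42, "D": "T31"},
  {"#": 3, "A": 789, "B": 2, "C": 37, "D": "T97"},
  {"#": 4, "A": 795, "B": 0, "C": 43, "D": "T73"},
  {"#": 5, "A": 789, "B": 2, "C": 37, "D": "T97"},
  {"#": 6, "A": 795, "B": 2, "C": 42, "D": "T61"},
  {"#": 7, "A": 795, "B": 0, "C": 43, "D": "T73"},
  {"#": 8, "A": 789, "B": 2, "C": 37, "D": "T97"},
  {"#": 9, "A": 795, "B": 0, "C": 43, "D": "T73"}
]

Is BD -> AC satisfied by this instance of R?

No

(B=0, D=T31): rows 1, 2 → {A,C} takes values {(786, 38), (795, 42)} — violation
(B=2, D=T97): rows 3, 5, 8 → {A,C} = (789, 37), (789, 37), (789, 37) ✓
(B=0, D=T73): rows 4, 7, 9 → {A,C} = (795, 43), (795, 43), (795, 43) ✓
(B=2, D=T61): row 6 → {A,C} = (795, 42) ✓
Two rows agree on BD but differ on AC, so BD -> AC does not hold.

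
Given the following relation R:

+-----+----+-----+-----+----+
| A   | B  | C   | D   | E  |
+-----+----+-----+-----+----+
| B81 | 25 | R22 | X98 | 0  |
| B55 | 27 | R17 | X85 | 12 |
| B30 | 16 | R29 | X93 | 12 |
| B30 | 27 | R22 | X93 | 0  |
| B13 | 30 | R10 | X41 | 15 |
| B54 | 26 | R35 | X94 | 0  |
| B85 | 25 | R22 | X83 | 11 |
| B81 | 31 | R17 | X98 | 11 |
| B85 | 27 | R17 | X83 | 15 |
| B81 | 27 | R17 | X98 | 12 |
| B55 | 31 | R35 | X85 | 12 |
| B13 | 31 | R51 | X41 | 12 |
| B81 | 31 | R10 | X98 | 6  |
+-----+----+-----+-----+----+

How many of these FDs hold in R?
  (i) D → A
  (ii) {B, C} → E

(i) D → A: every LHS value maps to a single RHS value — holds.
(ii) {B, C} → E: (B=25, C=R22): 2 rows → E takes values {0, 11} — violation; (B=27, C=R17): 3 rows → E takes values {12, 15} — violation — fails.
1 of the 2 dependencies holds.

1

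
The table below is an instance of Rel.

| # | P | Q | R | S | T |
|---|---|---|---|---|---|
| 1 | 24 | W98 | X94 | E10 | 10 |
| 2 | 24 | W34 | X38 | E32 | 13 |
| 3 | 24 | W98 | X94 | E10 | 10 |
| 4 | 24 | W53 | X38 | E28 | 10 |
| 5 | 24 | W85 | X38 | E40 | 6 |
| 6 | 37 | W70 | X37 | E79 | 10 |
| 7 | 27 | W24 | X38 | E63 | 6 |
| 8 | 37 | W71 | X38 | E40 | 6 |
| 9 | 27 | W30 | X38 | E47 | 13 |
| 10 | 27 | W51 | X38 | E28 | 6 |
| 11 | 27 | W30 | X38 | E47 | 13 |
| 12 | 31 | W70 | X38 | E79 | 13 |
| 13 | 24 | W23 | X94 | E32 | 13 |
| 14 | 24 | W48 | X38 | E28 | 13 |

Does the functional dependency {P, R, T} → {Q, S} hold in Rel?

No

(P=24, R=X94, T=10): rows 1, 3 → {Q,S} = (W98, E10), (W98, E10) ✓
(P=24, R=X38, T=13): rows 2, 14 → {Q,S} takes values {(W34, E32), (W48, E28)} — violation
(P=24, R=X38, T=10): row 4 → {Q,S} = (W53, E28) ✓
(P=24, R=X38, T=6): row 5 → {Q,S} = (W85, E40) ✓
(P=37, R=X37, T=10): row 6 → {Q,S} = (W70, E79) ✓
(P=27, R=X38, T=6): rows 7, 10 → {Q,S} takes values {(W24, E63), (W51, E28)} — violation
(P=37, R=X38, T=6): row 8 → {Q,S} = (W71, E40) ✓
(P=27, R=X38, T=13): rows 9, 11 → {Q,S} = (W30, E47), (W30, E47) ✓
(P=31, R=X38, T=13): row 12 → {Q,S} = (W70, E79) ✓
(P=24, R=X94, T=13): row 13 → {Q,S} = (W23, E32) ✓
Two rows agree on {P, R, T} but differ on {Q, S}, so {P, R, T} → {Q, S} does not hold.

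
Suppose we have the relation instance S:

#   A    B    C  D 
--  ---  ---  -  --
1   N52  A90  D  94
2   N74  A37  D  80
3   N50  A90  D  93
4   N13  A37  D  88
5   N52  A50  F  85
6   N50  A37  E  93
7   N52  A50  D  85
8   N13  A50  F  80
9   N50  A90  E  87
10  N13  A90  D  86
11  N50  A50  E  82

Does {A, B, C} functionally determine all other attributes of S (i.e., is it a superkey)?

All 11 rows have distinct {A, B, C} values, so {A, B, C} → (all attributes) holds and {A, B, C} is a superkey.

Yes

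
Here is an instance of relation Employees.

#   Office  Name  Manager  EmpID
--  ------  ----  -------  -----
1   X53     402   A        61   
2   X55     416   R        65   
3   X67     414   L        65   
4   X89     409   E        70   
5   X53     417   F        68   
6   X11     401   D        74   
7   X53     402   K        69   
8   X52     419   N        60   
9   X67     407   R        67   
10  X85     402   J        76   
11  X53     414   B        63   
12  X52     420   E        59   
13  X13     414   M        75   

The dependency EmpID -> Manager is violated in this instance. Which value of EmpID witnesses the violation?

EmpID=61: row 1 → Manager = A ✓
EmpID=65: rows 2, 3 → Manager takes values {R, L} — violation
EmpID=70: row 4 → Manager = E ✓
EmpID=68: row 5 → Manager = F ✓
EmpID=74: row 6 → Manager = D ✓
EmpID=69: row 7 → Manager = K ✓
EmpID=60: row 8 → Manager = N ✓
EmpID=67: row 9 → Manager = R ✓
EmpID=76: row 10 → Manager = J ✓
EmpID=63: row 11 → Manager = B ✓
EmpID=59: row 12 → Manager = E ✓
EmpID=75: row 13 → Manager = M ✓
The only EmpID value with inconsistent Manager is EmpID=65.

65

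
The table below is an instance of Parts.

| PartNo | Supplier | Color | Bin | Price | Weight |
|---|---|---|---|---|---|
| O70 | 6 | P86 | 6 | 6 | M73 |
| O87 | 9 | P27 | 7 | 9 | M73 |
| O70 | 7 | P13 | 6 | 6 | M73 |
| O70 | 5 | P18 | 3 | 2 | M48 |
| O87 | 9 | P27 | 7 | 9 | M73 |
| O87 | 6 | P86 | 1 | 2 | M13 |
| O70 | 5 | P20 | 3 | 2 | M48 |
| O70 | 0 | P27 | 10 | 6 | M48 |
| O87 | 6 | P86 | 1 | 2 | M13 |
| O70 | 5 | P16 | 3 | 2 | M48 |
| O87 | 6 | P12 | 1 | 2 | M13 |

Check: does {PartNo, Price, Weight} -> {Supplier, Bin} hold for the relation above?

(PartNo=O70, Price=6, Weight=M73): 2 rows → {Supplier,Bin} takes values {(6, 6), (7, 6)} — violation
(PartNo=O87, Price=9, Weight=M73): 2 rows → {Supplier,Bin} = (9, 7), (9, 7) ✓
(PartNo=O70, Price=2, Weight=M48): 3 rows → {Supplier,Bin} = (5, 3), (5, 3), (5, 3) ✓
(PartNo=O87, Price=2, Weight=M13): 3 rows → {Supplier,Bin} = (6, 1), (6, 1), (6, 1) ✓
(PartNo=O70, Price=6, Weight=M48): 1 row → {Supplier,Bin} = (0, 10) ✓
Two rows agree on {PartNo, Price, Weight} but differ on {Supplier, Bin}, so {PartNo, Price, Weight} -> {Supplier, Bin} does not hold.

No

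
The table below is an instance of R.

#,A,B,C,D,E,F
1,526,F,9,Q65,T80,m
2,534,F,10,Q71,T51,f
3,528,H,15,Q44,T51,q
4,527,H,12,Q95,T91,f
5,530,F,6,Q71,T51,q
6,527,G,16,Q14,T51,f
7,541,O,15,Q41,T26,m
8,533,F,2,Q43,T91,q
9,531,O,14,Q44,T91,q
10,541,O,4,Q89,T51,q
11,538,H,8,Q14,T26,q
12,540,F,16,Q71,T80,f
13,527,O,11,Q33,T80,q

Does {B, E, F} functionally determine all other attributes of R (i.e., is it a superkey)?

Yes

All 13 rows have distinct {B, E, F} values, so {B, E, F} → (all attributes) holds and {B, E, F} is a superkey.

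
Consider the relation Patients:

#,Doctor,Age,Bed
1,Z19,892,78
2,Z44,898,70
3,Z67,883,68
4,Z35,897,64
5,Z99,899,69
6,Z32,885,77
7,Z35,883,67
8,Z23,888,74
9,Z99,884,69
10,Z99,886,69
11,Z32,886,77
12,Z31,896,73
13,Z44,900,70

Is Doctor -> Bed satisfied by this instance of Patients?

Doctor=Z19: row 1 → Bed = 78 ✓
Doctor=Z44: rows 2, 13 → Bed = 70, 70 ✓
Doctor=Z67: row 3 → Bed = 68 ✓
Doctor=Z35: rows 4, 7 → Bed takes values {64, 67} — violation
Doctor=Z99: rows 5, 9, 10 → Bed = 69, 69, 69 ✓
Doctor=Z32: rows 6, 11 → Bed = 77, 77 ✓
Doctor=Z23: row 8 → Bed = 74 ✓
Doctor=Z31: row 12 → Bed = 73 ✓
Two rows agree on Doctor but differ on Bed, so Doctor -> Bed does not hold.

No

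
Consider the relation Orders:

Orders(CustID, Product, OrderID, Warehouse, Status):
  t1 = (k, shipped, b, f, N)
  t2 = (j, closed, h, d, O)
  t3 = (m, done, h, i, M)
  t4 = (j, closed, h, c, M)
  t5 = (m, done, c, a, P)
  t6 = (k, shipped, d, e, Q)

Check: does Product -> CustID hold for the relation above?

Product=shipped: rows 1, 6 → CustID = k, k ✓
Product=closed: rows 2, 4 → CustID = j, j ✓
Product=done: rows 3, 5 → CustID = m, m ✓
Every Product value is associated with a single CustID value, so Product -> CustID holds.

Yes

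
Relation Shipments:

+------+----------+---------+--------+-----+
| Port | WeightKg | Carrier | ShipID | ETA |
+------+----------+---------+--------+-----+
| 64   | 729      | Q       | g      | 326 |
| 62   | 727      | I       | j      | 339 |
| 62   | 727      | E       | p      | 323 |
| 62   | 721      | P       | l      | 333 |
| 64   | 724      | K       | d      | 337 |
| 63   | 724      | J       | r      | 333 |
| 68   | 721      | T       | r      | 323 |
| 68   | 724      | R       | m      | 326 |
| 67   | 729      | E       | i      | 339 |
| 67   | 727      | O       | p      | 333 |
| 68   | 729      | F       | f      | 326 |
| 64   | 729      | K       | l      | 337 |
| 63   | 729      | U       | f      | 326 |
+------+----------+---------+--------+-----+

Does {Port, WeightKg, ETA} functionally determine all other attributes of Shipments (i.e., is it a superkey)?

All 13 rows have distinct {Port, WeightKg, ETA} values, so {Port, WeightKg, ETA} → (all attributes) holds and {Port, WeightKg, ETA} is a superkey.

Yes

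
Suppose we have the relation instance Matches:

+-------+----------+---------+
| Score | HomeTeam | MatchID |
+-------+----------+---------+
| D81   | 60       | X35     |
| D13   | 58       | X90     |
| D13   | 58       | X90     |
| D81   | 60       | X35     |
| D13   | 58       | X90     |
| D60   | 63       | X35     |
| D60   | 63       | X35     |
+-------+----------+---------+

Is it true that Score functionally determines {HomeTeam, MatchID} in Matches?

Score=D81: 2 rows → {HomeTeam,MatchID} = (60, X35), (60, X35) ✓
Score=D13: 3 rows → {HomeTeam,MatchID} = (58, X90), (58, X90), (58, X90) ✓
Score=D60: 2 rows → {HomeTeam,MatchID} = (63, X35), (63, X35) ✓
Every Score value is associated with a single {HomeTeam, MatchID} value, so Score -> {HomeTeam, MatchID} holds.

Yes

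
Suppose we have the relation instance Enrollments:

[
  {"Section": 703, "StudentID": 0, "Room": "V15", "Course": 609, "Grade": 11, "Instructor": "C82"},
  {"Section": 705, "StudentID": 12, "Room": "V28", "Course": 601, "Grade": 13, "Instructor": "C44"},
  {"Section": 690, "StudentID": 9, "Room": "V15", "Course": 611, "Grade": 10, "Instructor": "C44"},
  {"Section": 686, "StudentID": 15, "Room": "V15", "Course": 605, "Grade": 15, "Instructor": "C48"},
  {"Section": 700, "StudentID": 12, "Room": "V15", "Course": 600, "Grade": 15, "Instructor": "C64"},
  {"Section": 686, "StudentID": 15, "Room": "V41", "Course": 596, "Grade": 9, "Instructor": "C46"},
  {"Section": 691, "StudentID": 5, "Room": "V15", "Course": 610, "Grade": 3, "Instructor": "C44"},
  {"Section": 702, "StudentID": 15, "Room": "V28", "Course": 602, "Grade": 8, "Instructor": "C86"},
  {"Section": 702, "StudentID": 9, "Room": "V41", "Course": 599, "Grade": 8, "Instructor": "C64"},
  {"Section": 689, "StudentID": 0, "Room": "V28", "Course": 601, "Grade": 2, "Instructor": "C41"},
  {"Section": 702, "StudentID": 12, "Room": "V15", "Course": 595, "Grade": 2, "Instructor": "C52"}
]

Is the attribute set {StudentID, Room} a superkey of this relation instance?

Two distinct rows share (StudentID=12, Room=V15), so {StudentID, Room} does not determine every attribute — not a superkey.

No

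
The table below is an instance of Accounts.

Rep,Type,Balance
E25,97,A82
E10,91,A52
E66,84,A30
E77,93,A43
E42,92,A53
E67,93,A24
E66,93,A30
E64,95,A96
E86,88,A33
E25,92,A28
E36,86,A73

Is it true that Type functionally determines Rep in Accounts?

Type=97: 1 row → Rep = E25 ✓
Type=91: 1 row → Rep = E10 ✓
Type=84: 1 row → Rep = E66 ✓
Type=93: 3 rows → Rep takes values {E77, E67, E66} — violation
Type=92: 2 rows → Rep takes values {E42, E25} — violation
Type=95: 1 row → Rep = E64 ✓
Type=88: 1 row → Rep = E86 ✓
Type=86: 1 row → Rep = E36 ✓
Two rows agree on Type but differ on Rep, so Type -> Rep does not hold.

No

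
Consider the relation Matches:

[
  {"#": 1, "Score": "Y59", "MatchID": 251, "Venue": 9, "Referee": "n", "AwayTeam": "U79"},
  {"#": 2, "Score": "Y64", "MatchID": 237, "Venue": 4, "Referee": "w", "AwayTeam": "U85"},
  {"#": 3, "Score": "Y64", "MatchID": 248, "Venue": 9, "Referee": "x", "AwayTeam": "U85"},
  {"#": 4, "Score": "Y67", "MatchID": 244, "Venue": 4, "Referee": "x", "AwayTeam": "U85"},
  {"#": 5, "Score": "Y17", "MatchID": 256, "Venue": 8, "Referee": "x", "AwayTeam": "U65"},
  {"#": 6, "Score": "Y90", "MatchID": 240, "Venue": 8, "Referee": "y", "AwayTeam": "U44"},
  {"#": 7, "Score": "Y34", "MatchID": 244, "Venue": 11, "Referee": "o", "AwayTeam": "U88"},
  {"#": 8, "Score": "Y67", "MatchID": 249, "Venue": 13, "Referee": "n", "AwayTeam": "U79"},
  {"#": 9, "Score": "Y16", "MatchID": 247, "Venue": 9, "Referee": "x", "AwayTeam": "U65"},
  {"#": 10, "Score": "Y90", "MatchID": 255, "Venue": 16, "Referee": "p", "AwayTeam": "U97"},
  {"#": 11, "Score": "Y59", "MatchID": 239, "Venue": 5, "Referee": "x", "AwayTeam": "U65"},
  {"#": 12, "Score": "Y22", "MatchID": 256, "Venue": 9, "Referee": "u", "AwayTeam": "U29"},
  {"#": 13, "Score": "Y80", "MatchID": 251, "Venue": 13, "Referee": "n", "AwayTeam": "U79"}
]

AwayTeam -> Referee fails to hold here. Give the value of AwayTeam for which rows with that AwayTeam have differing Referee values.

U85

AwayTeam=U79: rows 1, 8, 13 → Referee = n, n, n ✓
AwayTeam=U85: rows 2, 3, 4 → Referee takes values {w, x} — violation
AwayTeam=U65: rows 5, 9, 11 → Referee = x, x, x ✓
AwayTeam=U44: row 6 → Referee = y ✓
AwayTeam=U88: row 7 → Referee = o ✓
AwayTeam=U97: row 10 → Referee = p ✓
AwayTeam=U29: row 12 → Referee = u ✓
The only AwayTeam value with inconsistent Referee is AwayTeam=U85.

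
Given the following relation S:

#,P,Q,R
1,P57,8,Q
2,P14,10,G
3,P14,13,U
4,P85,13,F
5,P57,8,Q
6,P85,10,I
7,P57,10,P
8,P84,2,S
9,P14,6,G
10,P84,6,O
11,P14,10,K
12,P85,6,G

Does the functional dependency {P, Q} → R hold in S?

(P=P57, Q=8): rows 1, 5 → R = Q, Q ✓
(P=P14, Q=10): rows 2, 11 → R takes values {G, K} — violation
(P=P14, Q=13): row 3 → R = U ✓
(P=P85, Q=13): row 4 → R = F ✓
(P=P85, Q=10): row 6 → R = I ✓
(P=P57, Q=10): row 7 → R = P ✓
(P=P84, Q=2): row 8 → R = S ✓
(P=P14, Q=6): row 9 → R = G ✓
(P=P84, Q=6): row 10 → R = O ✓
(P=P85, Q=6): row 12 → R = G ✓
Two rows agree on {P, Q} but differ on R, so {P, Q} → R does not hold.

No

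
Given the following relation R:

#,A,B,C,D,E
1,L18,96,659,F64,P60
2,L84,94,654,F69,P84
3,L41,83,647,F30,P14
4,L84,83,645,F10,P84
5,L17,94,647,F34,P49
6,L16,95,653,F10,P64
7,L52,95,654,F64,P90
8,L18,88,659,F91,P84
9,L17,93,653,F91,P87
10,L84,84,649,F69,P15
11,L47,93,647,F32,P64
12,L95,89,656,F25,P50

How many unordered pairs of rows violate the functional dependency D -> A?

D=F64: violating pairs (1,7) — 1 pair.
D=F69: all 2 rows agree on A — 0 pairs.
D=F10: violating pairs (4,6) — 1 pair.
D=F91: violating pairs (8,9) — 1 pair.

3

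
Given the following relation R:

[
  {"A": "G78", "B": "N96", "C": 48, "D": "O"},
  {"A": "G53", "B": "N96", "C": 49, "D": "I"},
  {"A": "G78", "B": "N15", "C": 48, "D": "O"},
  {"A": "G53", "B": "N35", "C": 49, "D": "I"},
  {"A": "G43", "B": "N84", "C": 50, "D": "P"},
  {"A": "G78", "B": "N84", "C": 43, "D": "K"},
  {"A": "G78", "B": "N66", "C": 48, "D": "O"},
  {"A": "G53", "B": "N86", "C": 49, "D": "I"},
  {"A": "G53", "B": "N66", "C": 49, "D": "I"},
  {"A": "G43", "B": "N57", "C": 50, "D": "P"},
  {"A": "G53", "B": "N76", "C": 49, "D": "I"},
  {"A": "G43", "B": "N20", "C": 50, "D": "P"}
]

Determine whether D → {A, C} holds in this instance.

Yes

D=O: 3 rows → {A,C} = (G78, 48), (G78, 48), (G78, 48) ✓
D=I: 5 rows → {A,C} = (G53, 49), (G53, 49), (G53, 49), (G53, 49), (G53, 49) ✓
D=P: 3 rows → {A,C} = (G43, 50), (G43, 50), (G43, 50) ✓
D=K: 1 row → {A,C} = (G78, 43) ✓
Every D value is associated with a single {A, C} value, so D → {A, C} holds.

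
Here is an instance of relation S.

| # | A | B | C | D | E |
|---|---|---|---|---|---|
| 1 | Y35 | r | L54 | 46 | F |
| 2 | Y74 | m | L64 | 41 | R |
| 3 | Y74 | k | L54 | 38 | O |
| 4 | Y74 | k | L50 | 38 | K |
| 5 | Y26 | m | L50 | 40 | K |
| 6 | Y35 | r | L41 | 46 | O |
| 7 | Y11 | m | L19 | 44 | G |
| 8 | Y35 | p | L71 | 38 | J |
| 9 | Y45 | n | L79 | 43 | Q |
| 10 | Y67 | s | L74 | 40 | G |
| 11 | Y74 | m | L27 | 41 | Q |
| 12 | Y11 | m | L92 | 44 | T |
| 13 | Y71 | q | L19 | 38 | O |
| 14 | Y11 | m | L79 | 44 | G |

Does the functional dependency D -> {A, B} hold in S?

D=46: rows 1, 6 → {A,B} = (Y35, r), (Y35, r) ✓
D=41: rows 2, 11 → {A,B} = (Y74, m), (Y74, m) ✓
D=38: rows 3, 4, 8, 13 → {A,B} takes values {(Y74, k), (Y35, p), (Y71, q)} — violation
D=40: rows 5, 10 → {A,B} takes values {(Y26, m), (Y67, s)} — violation
D=44: rows 7, 12, 14 → {A,B} = (Y11, m), (Y11, m), (Y11, m) ✓
D=43: row 9 → {A,B} = (Y45, n) ✓
Two rows agree on D but differ on {A, B}, so D -> {A, B} does not hold.

No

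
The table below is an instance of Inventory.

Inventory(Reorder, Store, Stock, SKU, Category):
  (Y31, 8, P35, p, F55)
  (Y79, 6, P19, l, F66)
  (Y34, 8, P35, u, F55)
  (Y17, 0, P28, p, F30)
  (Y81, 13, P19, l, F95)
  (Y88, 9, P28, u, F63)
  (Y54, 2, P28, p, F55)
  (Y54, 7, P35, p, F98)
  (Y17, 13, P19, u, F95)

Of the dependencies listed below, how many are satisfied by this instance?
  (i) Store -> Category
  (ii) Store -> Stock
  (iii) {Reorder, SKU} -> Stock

2

(i) Store -> Category: every LHS value maps to a single RHS value — holds.
(ii) Store -> Stock: every LHS value maps to a single RHS value — holds.
(iii) {Reorder, SKU} -> Stock: (Reorder=Y54, SKU=p): 2 rows → Stock takes values {P28, P35} — violation — fails.
2 of the 3 dependencies hold.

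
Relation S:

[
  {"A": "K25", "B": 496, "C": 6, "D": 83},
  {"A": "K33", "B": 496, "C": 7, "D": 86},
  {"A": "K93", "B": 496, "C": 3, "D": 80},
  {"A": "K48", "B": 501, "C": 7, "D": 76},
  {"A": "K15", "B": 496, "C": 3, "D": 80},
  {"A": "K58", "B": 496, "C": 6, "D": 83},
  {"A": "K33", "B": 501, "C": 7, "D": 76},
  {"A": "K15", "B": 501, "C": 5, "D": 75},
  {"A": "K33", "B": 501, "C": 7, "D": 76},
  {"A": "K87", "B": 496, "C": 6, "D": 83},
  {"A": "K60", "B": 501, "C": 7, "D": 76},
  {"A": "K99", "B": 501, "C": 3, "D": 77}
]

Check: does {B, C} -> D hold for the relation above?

Yes

(B=496, C=6): 3 rows → D = 83, 83, 83 ✓
(B=496, C=7): 1 row → D = 86 ✓
(B=496, C=3): 2 rows → D = 80, 80 ✓
(B=501, C=7): 4 rows → D = 76, 76, 76, 76 ✓
(B=501, C=5): 1 row → D = 75 ✓
(B=501, C=3): 1 row → D = 77 ✓
Every {B, C} value is associated with a single D value, so {B, C} -> D holds.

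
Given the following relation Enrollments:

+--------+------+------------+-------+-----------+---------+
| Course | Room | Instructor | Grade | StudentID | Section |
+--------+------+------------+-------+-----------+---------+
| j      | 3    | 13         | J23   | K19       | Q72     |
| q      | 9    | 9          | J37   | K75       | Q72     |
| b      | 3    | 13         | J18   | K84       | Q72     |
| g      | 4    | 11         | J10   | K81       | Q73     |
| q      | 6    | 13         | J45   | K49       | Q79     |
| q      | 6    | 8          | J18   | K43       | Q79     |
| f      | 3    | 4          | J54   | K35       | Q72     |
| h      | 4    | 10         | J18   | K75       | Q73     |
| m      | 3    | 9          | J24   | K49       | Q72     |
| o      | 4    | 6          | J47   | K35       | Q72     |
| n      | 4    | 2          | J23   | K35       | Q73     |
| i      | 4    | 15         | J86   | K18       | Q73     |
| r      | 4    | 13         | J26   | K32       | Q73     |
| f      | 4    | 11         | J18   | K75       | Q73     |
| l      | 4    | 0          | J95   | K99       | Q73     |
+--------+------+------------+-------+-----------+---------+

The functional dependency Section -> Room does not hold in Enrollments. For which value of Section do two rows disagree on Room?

Section=Q72: 6 rows → Room takes values {3, 9, 4} — violation
Section=Q73: 7 rows → Room = 4, 4, 4, 4, 4, 4, 4 ✓
Section=Q79: 2 rows → Room = 6, 6 ✓
The only Section value with inconsistent Room is Section=Q72.

Q72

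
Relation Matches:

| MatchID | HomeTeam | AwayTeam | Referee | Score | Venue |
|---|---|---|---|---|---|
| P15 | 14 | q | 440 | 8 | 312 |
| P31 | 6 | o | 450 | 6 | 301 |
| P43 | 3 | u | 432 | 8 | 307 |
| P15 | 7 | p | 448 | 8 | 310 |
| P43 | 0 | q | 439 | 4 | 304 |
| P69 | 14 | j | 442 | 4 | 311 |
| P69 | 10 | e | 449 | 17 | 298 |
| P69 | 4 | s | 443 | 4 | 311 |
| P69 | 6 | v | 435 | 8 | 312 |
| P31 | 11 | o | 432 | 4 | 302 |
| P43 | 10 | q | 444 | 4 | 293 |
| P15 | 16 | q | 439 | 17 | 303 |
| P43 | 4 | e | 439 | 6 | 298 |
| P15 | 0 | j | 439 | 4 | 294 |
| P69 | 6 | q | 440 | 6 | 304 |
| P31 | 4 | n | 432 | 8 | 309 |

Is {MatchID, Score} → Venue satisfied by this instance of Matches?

No

(MatchID=P15, Score=8): 2 rows → Venue takes values {312, 310} — violation
(MatchID=P31, Score=6): 1 row → Venue = 301 ✓
(MatchID=P43, Score=8): 1 row → Venue = 307 ✓
(MatchID=P43, Score=4): 2 rows → Venue takes values {304, 293} — violation
(MatchID=P69, Score=4): 2 rows → Venue = 311, 311 ✓
(MatchID=P69, Score=17): 1 row → Venue = 298 ✓
(MatchID=P69, Score=8): 1 row → Venue = 312 ✓
(MatchID=P31, Score=4): 1 row → Venue = 302 ✓
(MatchID=P15, Score=17): 1 row → Venue = 303 ✓
(MatchID=P43, Score=6): 1 row → Venue = 298 ✓
(MatchID=P15, Score=4): 1 row → Venue = 294 ✓
(MatchID=P69, Score=6): 1 row → Venue = 304 ✓
(MatchID=P31, Score=8): 1 row → Venue = 309 ✓
Two rows agree on {MatchID, Score} but differ on Venue, so {MatchID, Score} → Venue does not hold.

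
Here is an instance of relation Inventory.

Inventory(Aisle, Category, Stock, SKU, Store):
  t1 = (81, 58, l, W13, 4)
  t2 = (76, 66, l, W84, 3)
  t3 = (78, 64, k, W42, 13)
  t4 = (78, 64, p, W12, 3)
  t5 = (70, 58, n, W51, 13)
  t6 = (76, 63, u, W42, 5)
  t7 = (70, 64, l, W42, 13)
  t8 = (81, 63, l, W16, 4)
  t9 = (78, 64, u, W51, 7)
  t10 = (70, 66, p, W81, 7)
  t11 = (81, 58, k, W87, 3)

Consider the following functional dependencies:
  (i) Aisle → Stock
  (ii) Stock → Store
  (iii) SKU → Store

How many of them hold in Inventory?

0

(i) Aisle → Stock: Aisle=81: rows 1, 8, 11 → Stock takes values {l, k} — violation; Aisle=76: rows 2, 6 → Stock takes values {l, u} — violation; Aisle=78: rows 3, 4, 9 → Stock takes values {k, p, u} — violation; Aisle=70: rows 5, 7, 10 → Stock takes values {n, l, p} — violation — fails.
(ii) Stock → Store: Stock=l: rows 1, 2, 7, 8 → Store takes values {4, 3, 13} — violation; Stock=k: rows 3, 11 → Store takes values {13, 3} — violation; Stock=p: rows 4, 10 → Store takes values {3, 7} — violation; Stock=u: rows 6, 9 → Store takes values {5, 7} — violation — fails.
(iii) SKU → Store: SKU=W42: rows 3, 6, 7 → Store takes values {13, 5} — violation; SKU=W51: rows 5, 9 → Store takes values {13, 7} — violation — fails.
None of the 3 dependencies hold.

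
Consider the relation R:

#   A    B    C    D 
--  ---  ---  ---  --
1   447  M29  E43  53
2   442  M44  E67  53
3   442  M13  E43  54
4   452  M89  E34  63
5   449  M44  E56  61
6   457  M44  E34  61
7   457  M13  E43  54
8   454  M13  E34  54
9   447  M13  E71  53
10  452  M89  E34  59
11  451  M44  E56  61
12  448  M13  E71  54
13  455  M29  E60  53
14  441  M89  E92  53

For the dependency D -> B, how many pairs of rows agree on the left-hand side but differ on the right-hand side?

D=53: violating pairs (1,2), (1,9), (1,14), (2,9), (2,13), (2,14), (9,13), (9,14), (13,14) — 9 pairs.
D=54: all 4 rows agree on B — 0 pairs.
D=61: all 3 rows agree on B — 0 pairs.

9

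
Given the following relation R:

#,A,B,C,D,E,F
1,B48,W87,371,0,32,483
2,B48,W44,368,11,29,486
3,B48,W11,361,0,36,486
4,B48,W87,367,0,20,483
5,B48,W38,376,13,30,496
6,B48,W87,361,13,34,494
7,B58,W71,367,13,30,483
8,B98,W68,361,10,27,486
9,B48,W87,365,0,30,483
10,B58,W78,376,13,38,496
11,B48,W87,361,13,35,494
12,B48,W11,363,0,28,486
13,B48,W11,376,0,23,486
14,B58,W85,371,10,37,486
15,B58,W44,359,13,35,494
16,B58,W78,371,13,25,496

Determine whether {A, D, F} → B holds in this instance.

Yes

(A=B48, D=0, F=483): rows 1, 4, 9 → B = W87, W87, W87 ✓
(A=B48, D=11, F=486): row 2 → B = W44 ✓
(A=B48, D=0, F=486): rows 3, 12, 13 → B = W11, W11, W11 ✓
(A=B48, D=13, F=496): row 5 → B = W38 ✓
(A=B48, D=13, F=494): rows 6, 11 → B = W87, W87 ✓
(A=B58, D=13, F=483): row 7 → B = W71 ✓
(A=B98, D=10, F=486): row 8 → B = W68 ✓
(A=B58, D=13, F=496): rows 10, 16 → B = W78, W78 ✓
(A=B58, D=10, F=486): row 14 → B = W85 ✓
(A=B58, D=13, F=494): row 15 → B = W44 ✓
Every {A, D, F} value is associated with a single B value, so {A, D, F} → B holds.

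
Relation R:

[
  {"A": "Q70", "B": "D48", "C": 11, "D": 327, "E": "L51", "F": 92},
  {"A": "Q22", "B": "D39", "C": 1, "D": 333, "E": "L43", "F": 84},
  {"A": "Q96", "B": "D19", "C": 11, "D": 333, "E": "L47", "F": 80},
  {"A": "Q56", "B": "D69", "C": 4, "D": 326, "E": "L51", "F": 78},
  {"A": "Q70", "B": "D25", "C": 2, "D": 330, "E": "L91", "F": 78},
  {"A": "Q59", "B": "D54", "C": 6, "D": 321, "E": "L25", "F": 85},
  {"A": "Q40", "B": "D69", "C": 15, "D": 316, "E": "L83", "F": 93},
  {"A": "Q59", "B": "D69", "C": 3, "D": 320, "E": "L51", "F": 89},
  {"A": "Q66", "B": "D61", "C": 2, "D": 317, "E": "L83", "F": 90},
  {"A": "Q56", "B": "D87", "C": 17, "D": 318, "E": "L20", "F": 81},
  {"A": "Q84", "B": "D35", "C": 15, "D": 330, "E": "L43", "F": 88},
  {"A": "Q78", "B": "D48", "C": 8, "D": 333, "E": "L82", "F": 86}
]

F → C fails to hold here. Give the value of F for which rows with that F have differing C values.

78

F=92: 1 row → C = 11 ✓
F=84: 1 row → C = 1 ✓
F=80: 1 row → C = 11 ✓
F=78: 2 rows → C takes values {4, 2} — violation
F=85: 1 row → C = 6 ✓
F=93: 1 row → C = 15 ✓
F=89: 1 row → C = 3 ✓
F=90: 1 row → C = 2 ✓
F=81: 1 row → C = 17 ✓
F=88: 1 row → C = 15 ✓
F=86: 1 row → C = 8 ✓
The only F value with inconsistent C is F=78.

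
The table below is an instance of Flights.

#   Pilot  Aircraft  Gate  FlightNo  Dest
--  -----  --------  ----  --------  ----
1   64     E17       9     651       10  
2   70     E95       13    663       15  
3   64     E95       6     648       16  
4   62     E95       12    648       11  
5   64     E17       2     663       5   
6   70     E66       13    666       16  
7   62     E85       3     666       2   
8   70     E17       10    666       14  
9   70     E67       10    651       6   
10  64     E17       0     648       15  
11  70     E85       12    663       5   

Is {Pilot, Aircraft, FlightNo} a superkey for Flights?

All 11 rows have distinct {Pilot, Aircraft, FlightNo} values, so {Pilot, Aircraft, FlightNo} → (all attributes) holds and {Pilot, Aircraft, FlightNo} is a superkey.

Yes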